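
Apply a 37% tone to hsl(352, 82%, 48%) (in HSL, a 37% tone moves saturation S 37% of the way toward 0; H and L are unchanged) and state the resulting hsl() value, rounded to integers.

hsl(352, 52%, 48%)

S moves 37% from 82 toward 0: 82 − 30.34 = 51.66 → 52.
H and L are unchanged.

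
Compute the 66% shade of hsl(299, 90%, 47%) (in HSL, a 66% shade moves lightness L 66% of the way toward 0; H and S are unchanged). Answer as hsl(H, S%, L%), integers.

hsl(299, 90%, 16%)

L moves 66% from 47 toward 0: 47 − 31.02 = 15.98 → 16.
H and S are unchanged.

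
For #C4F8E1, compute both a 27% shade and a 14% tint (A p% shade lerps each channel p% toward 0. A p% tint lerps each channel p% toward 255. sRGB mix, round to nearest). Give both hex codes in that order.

#C4F8E1 is rgb(196, 248, 225).
27% shade:
  R: 196 + 0.27×(0−196) = 196 − 52.92 = 143.08 → 143
  G: 248 + 0.27×(0−248) = 248 − 66.96 = 181.04 → 181
  B: 225 − 60.75 = 164.25 → 164
  → #8FB5A4
14% tint:
  R: 196 + 0.14×(255−196) = 196 + 8.26 = 204.26 → 204
  G: 248 + 0.14×(255−248) = 248 + 0.98 = 248.98 → 249
  B: 225 + 0.14×(255−225) = 225 + 4.2 = 229.2 → 229
  → #CCF9E5

#8FB5A4, #CCF9E5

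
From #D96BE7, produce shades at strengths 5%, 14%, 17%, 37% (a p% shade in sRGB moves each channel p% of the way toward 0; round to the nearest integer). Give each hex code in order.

#D96BE7 is rgb(217, 107, 231).
5%: (217 − 10.85 = 206.15→206, 107 − 5.35 = 101.65→102, 231 − 11.55 = 219.45→219) → #CE66DB
14%: (217 − 30.38 = 186.62→187, 107 − 14.98 = 92.02→92, 231 − 32.34 = 198.66→199) → #BB5CC7
17%: (217 − 36.89 = 180.11→180, 107 − 18.19 = 88.81→89, 231 − 39.27 = 191.73→192) → #B459C0
37%: (217 − 80.29 = 136.71→137, 107 − 39.59 = 67.41→67, 231 − 85.47 = 145.53→146) → #894392

#CE66DB, #BB5CC7, #B459C0, #894392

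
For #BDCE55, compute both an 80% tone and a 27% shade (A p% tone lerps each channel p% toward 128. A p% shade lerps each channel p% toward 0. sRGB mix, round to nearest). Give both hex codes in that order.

#8C9077, #8A963E

#BDCE55 is rgb(189, 206, 85).
80% tone:
  R: 189 + 0.8×(128−189) = 189 − 48.8 = 140.2 → 140
  G: 206 − 62.4 = 143.6 → 144
  B: 85 + 34.4 = 119.4 → 119
  → #8C9077
27% shade:
  R: 189 − 51.03 = 137.97 → 138
  G: 206 + 0.27×(0−206) = 206 − 55.62 = 150.38 → 150
  B: 85 + 0.27×(0−85) = 85 − 22.95 = 62.05 → 62
  → #8A963E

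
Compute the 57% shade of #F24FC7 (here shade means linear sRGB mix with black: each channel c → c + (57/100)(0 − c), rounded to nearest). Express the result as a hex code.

#682256

#F24FC7 is rgb(242, 79, 199).
Lerp each channel 57% toward 0:
  R: 242 + 0.57×(0−242) = 242 − 137.94 = 104.06 → 104
  G: 79 + 0.57×(0−79) = 79 − 45.03 = 33.97 → 34
  B: 199 − 113.43 = 85.57 → 86
rgb(104, 34, 86) = #682256.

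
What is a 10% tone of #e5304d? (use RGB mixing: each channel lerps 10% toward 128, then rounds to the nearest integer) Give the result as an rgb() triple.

#e5304d is rgb(229, 48, 77).
Per channel, c → c + 0.1(128 − c):
  R: 229 + 0.1×(128−229) = 229 − 10.1 = 218.9 → 219
  G: 48 + 8 = 56 → 56
  B: 77 + 0.1×(128−77) = 77 + 5.1 = 82.1 → 82

rgb(219, 56, 82)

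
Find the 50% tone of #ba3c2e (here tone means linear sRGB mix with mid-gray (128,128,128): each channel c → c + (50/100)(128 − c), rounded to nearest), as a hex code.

#ba3c2e is rgb(186, 60, 46).
Lerp each channel 50% toward 128:
  R: 186 − 29 = 157 → 157
  G: 60 + 34 = 94 → 94
  B: 46 + 0.5×(128−46) = 46 + 41 = 87 → 87
rgb(157, 94, 87) = #9d5e57.

#9d5e57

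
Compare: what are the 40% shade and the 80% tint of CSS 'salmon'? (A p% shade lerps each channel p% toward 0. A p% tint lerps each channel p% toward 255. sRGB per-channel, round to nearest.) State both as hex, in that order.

CSS salmon is rgb(250, 128, 114).
40% shade:
  R: 250 + 0.4×(0−250) = 250 − 100 = 150 → 150
  G: 128 + 0.4×(0−128) = 128 − 51.2 = 76.8 → 77
  B: 114 + 0.4×(0−114) = 114 − 45.6 = 68.4 → 68
  → #964d44
80% tint:
  R: 250 + 4 = 254 → 254
  G: 128 + 0.8×(255−128) = 128 + 101.6 = 229.6 → 230
  B: 114 + 112.8 = 226.8 → 227
  → #fee6e3

#964d44, #fee6e3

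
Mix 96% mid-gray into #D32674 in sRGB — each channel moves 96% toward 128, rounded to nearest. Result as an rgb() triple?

#D32674 is rgb(211, 38, 116).
Per channel, c → c + 0.96(128 − c):
  R: 211 + 0.96×(128−211) = 211 − 79.68 = 131.32 → 131
  G: 38 + 86.4 = 124.4 → 124
  B: 116 + 0.96×(128−116) = 116 + 11.52 = 127.52 → 128

rgb(131, 124, 128)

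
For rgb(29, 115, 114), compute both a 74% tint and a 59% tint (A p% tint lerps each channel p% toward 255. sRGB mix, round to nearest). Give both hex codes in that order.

#C4DBDA, #A2C6C5

74% tint:
  R: 29 + 167.24 = 196.24 → 196
  G: 115 + 103.6 = 218.6 → 219
  B: 114 + 104.34 = 218.34 → 218
  → #C4DBDA
59% tint:
  R: 29 + 133.34 = 162.34 → 162
  G: 115 + 0.59×(255−115) = 115 + 82.6 = 197.6 → 198
  B: 114 + 0.59×(255−114) = 114 + 83.19 = 197.19 → 197
  → #A2C6C5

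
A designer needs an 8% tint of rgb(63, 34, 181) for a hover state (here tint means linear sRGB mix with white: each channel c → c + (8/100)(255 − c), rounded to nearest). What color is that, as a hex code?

#4e34bb

Per channel, c → c + 0.08(255 − c):
  R: 63 + 15.36 = 78.36 → 78
  G: 34 + 17.68 = 51.68 → 52
  B: 181 + 5.92 = 186.92 → 187
rgb(78, 52, 187) = #4e34bb.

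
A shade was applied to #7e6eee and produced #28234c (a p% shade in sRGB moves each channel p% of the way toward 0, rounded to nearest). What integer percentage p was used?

#7e6eee is rgb(126, 110, 238); #28234c is rgb(40, 35, 76).
On the B channel (widest range): 76 ≈ 238 + (p/100)(0 − 238), so p ≈ 100×(76 − 238)/(0 − 238) = -16200/-238 = 68.07.
p = 68 reproduces all three channels after rounding.

68%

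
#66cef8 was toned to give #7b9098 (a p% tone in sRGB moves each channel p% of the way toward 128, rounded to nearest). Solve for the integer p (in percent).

#66cef8 is rgb(102, 206, 248); #7b9098 is rgb(123, 144, 152).
On the B channel (widest range): 152 ≈ 248 + (p/100)(128 − 248), so p ≈ 100×(152 − 248)/(128 − 248) = -9600/-120 = 80.00.
p = 80 reproduces all three channels after rounding.

80%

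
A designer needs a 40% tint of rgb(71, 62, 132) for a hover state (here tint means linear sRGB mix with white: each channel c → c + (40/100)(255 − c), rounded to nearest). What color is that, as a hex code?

Lerp each channel 40% toward 255:
  R: 71 + 73.6 = 144.6 → 145
  G: 62 + 0.4×(255−62) = 62 + 77.2 = 139.2 → 139
  B: 132 + 49.2 = 181.2 → 181
rgb(145, 139, 181) = #918bb5.

#918bb5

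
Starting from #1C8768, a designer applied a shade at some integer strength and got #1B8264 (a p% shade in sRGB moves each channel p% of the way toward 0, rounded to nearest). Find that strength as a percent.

4%

#1C8768 is rgb(28, 135, 104); #1B8264 is rgb(27, 130, 100).
On the G channel (widest range): 130 ≈ 135 + (p/100)(0 − 135), so p ≈ 100×(130 − 135)/(0 − 135) = -500/-135 = 3.70.
p = 4 reproduces all three channels after rounding.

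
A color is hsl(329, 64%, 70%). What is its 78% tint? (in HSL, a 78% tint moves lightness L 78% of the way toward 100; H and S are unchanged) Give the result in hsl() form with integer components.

hsl(329, 64%, 93%)

L moves 78% from 70 toward 100: 70 + 23.4 = 93.4 → 93.
H and S are unchanged.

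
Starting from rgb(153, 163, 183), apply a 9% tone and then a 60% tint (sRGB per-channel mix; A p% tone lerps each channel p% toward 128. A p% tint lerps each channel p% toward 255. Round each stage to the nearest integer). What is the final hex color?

Lerp each channel 9% toward 128:
  R: 153 − 2.25 = 150.75 → 151
  G: 163 − 3.15 = 159.85 → 160
  B: 183 + 0.09×(128−183) = 183 − 4.95 = 178.05 → 178
After the tone: rgb(151, 160, 178) = #97A0B2.
A 60% tint moves each channel 60% toward 255:
  R: 151 + 62.4 = 213.4 → 213
  G: 160 + 57 = 217 → 217
  B: 178 + 46.2 = 224.2 → 224
rgb(213, 217, 224) = #D5D9E0.

#D5D9E0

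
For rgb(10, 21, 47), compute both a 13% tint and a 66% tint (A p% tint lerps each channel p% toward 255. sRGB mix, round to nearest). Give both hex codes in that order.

13% tint:
  R: 10 + 0.13×(255−10) = 10 + 31.85 = 41.85 → 42
  G: 21 + 0.13×(255−21) = 21 + 30.42 = 51.42 → 51
  B: 47 + 27.04 = 74.04 → 74
  → #2a334a
66% tint:
  R: 10 + 0.66×(255−10) = 10 + 161.7 = 171.7 → 172
  G: 21 + 0.66×(255−21) = 21 + 154.44 = 175.44 → 175
  B: 47 + 137.28 = 184.28 → 184
  → #acafb8

#2a334a, #acafb8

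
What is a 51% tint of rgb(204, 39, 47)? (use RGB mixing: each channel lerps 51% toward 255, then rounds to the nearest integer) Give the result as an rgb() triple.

rgb(230, 149, 153)

Lerp each channel 51% toward 255:
  R: 204 + 0.51×(255−204) = 204 + 26.01 = 230.01 → 230
  G: 39 + 110.16 = 149.16 → 149
  B: 47 + 106.08 = 153.08 → 153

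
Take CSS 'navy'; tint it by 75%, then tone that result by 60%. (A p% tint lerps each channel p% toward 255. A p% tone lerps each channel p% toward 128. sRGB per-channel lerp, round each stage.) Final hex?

CSS navy is rgb(0, 0, 128).
A 75% tint moves each channel 75% toward 255:
  R: 0 + 0.75×(255−0) = 0 + 191.25 = 191.25 → 191
  G: 0 + 0.75×(255−0) = 0 + 191.25 = 191.25 → 191
  B: 128 + 0.75×(255−128) = 128 + 95.25 = 223.25 → 223
After the tint: rgb(191, 191, 223) = #bfbfdf.
Per channel, c → c + 0.6(128 − c):
  R: 191 + 0.6×(128−191) = 191 − 37.8 = 153.2 → 153
  G: 191 + 0.6×(128−191) = 191 − 37.8 = 153.2 → 153
  B: 223 − 57 = 166 → 166
rgb(153, 153, 166) = #9999a6.

#9999a6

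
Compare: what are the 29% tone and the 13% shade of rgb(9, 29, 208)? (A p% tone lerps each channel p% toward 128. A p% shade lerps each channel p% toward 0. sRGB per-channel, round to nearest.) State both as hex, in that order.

29% tone:
  R: 9 + 34.51 = 43.51 → 44
  G: 29 + 28.71 = 57.71 → 58
  B: 208 + 0.29×(128−208) = 208 − 23.2 = 184.8 → 185
  → #2C3AB9
13% shade:
  R: 9 − 1.17 = 7.83 → 8
  G: 29 + 0.13×(0−29) = 29 − 3.77 = 25.23 → 25
  B: 208 − 27.04 = 180.96 → 181
  → #0819B5

#2C3AB9, #0819B5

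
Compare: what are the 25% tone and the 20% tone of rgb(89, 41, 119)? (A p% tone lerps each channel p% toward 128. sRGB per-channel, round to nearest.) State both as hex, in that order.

25% tone:
  R: 89 + 0.25×(128−89) = 89 + 9.75 = 98.75 → 99
  G: 41 + 0.25×(128−41) = 41 + 21.75 = 62.75 → 63
  B: 119 + 0.25×(128−119) = 119 + 2.25 = 121.25 → 121
  → #633F79
20% tone:
  R: 89 + 0.2×(128−89) = 89 + 7.8 = 96.8 → 97
  G: 41 + 17.4 = 58.4 → 58
  B: 119 + 0.2×(128−119) = 119 + 1.8 = 120.8 → 121
  → #613A79

#633F79, #613A79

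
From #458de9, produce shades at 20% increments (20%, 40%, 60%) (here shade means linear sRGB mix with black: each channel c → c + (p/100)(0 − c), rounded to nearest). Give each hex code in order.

#3771ba, #29558c, #1c385d

#458de9 is rgb(69, 141, 233).
20%: (69 − 13.8 = 55.2→55, 141 − 28.2 = 112.8→113, 233 − 46.6 = 186.4→186) → #3771ba
40%: (69 − 27.6 = 41.4→41, 141 − 56.4 = 84.6→85, 233 − 93.2 = 139.8→140) → #29558c
60%: (69 − 41.4 = 27.6→28, 141 − 84.6 = 56.4→56, 233 − 139.8 = 93.2→93) → #1c385d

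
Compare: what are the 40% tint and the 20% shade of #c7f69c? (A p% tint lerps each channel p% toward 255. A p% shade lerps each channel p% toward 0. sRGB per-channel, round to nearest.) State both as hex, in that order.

#c7f69c is rgb(199, 246, 156).
40% tint:
  R: 199 + 22.4 = 221.4 → 221
  G: 246 + 0.4×(255−246) = 246 + 3.6 = 249.6 → 250
  B: 156 + 39.6 = 195.6 → 196
  → #ddfac4
20% shade:
  R: 199 − 39.8 = 159.2 → 159
  G: 246 + 0.2×(0−246) = 246 − 49.2 = 196.8 → 197
  B: 156 + 0.2×(0−156) = 156 − 31.2 = 124.8 → 125
  → #9fc57d

#ddfac4, #9fc57d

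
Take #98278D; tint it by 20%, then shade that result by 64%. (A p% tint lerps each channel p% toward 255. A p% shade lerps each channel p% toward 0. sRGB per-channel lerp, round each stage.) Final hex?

#98278D is rgb(152, 39, 141).
A 20% tint moves each channel 20% toward 255:
  R: 152 + 0.2×(255−152) = 152 + 20.6 = 172.6 → 173
  G: 39 + 0.2×(255−39) = 39 + 43.2 = 82.2 → 82
  B: 141 + 22.8 = 163.8 → 164
After the tint: rgb(173, 82, 164) = #AD52A4.
A 64% shade moves each channel 64% toward 0:
  R: 173 + 0.64×(0−173) = 173 − 110.72 = 62.28 → 62
  G: 82 + 0.64×(0−82) = 82 − 52.48 = 29.52 → 30
  B: 164 + 0.64×(0−164) = 164 − 104.96 = 59.04 → 59
rgb(62, 30, 59) = #3E1E3B.

#3E1E3B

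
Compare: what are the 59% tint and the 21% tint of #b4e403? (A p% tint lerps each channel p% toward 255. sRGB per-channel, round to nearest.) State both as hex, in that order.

#b4e403 is rgb(180, 228, 3).
59% tint:
  R: 180 + 44.25 = 224.25 → 224
  G: 228 + 0.59×(255−228) = 228 + 15.93 = 243.93 → 244
  B: 3 + 148.68 = 151.68 → 152
  → #e0f498
21% tint:
  R: 180 + 0.21×(255−180) = 180 + 15.75 = 195.75 → 196
  G: 228 + 0.21×(255−228) = 228 + 5.67 = 233.67 → 234
  B: 3 + 0.21×(255−3) = 3 + 52.92 = 55.92 → 56
  → #c4ea38

#e0f498, #c4ea38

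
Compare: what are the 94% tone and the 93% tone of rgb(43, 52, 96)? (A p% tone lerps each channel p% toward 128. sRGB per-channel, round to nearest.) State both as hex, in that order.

#7B7B7E, #7A7B7E

94% tone:
  R: 43 + 79.9 = 122.9 → 123
  G: 52 + 0.94×(128−52) = 52 + 71.44 = 123.44 → 123
  B: 96 + 0.94×(128−96) = 96 + 30.08 = 126.08 → 126
  → #7B7B7E
93% tone:
  R: 43 + 79.05 = 122.05 → 122
  G: 52 + 70.68 = 122.68 → 123
  B: 96 + 29.76 = 125.76 → 126
  → #7A7B7E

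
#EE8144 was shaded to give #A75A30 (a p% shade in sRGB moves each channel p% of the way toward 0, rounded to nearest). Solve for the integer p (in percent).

#EE8144 is rgb(238, 129, 68); #A75A30 is rgb(167, 90, 48).
On the R channel (widest range): 167 ≈ 238 + (p/100)(0 − 238), so p ≈ 100×(167 − 238)/(0 − 238) = -7100/-238 = 29.83.
p = 30 reproduces all three channels after rounding.

30%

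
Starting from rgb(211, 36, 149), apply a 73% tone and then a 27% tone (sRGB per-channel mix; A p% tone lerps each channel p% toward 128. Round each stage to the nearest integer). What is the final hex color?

Lerp each channel 73% toward 128:
  R: 211 + 0.73×(128−211) = 211 − 60.59 = 150.41 → 150
  G: 36 + 0.73×(128−36) = 36 + 67.16 = 103.16 → 103
  B: 149 + 0.73×(128−149) = 149 − 15.33 = 133.67 → 134
After the tone: rgb(150, 103, 134) = #966786.
Per channel, c → c + 0.27(128 − c):
  R: 150 − 5.94 = 144.06 → 144
  G: 103 + 0.27×(128−103) = 103 + 6.75 = 109.75 → 110
  B: 134 + 0.27×(128−134) = 134 − 1.62 = 132.38 → 132
rgb(144, 110, 132) = #906e84.

#906e84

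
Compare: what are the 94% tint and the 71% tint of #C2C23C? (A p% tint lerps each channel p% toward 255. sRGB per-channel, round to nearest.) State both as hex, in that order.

#FBFBF3, #EDEDC6

#C2C23C is rgb(194, 194, 60).
94% tint:
  R: 194 + 0.94×(255−194) = 194 + 57.34 = 251.34 → 251
  G: 194 + 0.94×(255−194) = 194 + 57.34 = 251.34 → 251
  B: 60 + 183.3 = 243.3 → 243
  → #FBFBF3
71% tint:
  R: 194 + 0.71×(255−194) = 194 + 43.31 = 237.31 → 237
  G: 194 + 0.71×(255−194) = 194 + 43.31 = 237.31 → 237
  B: 60 + 0.71×(255−60) = 60 + 138.45 = 198.45 → 198
  → #EDEDC6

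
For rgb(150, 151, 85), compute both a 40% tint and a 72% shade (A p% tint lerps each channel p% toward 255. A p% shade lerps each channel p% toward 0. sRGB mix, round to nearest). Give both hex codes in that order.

40% tint:
  R: 150 + 0.4×(255−150) = 150 + 42 = 192 → 192
  G: 151 + 41.6 = 192.6 → 193
  B: 85 + 68 = 153 → 153
  → #C0C199
72% shade:
  R: 150 − 108 = 42 → 42
  G: 151 + 0.72×(0−151) = 151 − 108.72 = 42.28 → 42
  B: 85 + 0.72×(0−85) = 85 − 61.2 = 23.8 → 24
  → #2A2A18

#C0C199, #2A2A18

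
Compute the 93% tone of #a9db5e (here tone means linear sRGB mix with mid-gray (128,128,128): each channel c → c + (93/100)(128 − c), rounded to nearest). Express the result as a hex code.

#a9db5e is rgb(169, 219, 94).
Per channel, c → c + 0.93(128 − c):
  R: 169 − 38.13 = 130.87 → 131
  G: 219 + 0.93×(128−219) = 219 − 84.63 = 134.37 → 134
  B: 94 + 0.93×(128−94) = 94 + 31.62 = 125.62 → 126
rgb(131, 134, 126) = #83867e.

#83867e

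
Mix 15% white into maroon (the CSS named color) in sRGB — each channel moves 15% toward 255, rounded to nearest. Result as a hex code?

#932626

CSS maroon is rgb(128, 0, 0).
Per channel, c → c + 0.15(255 − c):
  R: 128 + 19.05 = 147.05 → 147
  G: 0 + 0.15×(255−0) = 0 + 38.25 = 38.25 → 38
  B: 0 + 38.25 = 38.25 → 38
rgb(147, 38, 38) = #932626.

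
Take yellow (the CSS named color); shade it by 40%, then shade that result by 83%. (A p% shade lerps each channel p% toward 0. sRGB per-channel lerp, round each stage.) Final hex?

#1A1A00

CSS yellow is rgb(255, 255, 0).
A 40% shade moves each channel 40% toward 0:
  R: 255 + 0.4×(0−255) = 255 − 102 = 153 → 153
  G: 255 + 0.4×(0−255) = 255 − 102 = 153 → 153
  B: 0 + 0 = 0 → 0
After the shade: rgb(153, 153, 0) = #999900.
Lerp each channel 83% toward 0:
  R: 153 − 126.99 = 26.01 → 26
  G: 153 + 0.83×(0−153) = 153 − 126.99 = 26.01 → 26
  B: 0 + 0.83×(0−0) = 0 + 0 = 0 → 0
rgb(26, 26, 0) = #1A1A00.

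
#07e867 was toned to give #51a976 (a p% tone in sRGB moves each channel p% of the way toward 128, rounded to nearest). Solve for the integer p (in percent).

61%

#07e867 is rgb(7, 232, 103); #51a976 is rgb(81, 169, 118).
On the R channel (widest range): 81 ≈ 7 + (p/100)(128 − 7), so p ≈ 100×(81 − 7)/(128 − 7) = 7400/121 = 61.16.
p = 61 reproduces all three channels after rounding.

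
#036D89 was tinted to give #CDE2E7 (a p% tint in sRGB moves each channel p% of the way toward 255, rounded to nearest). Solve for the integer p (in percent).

#036D89 is rgb(3, 109, 137); #CDE2E7 is rgb(205, 226, 231).
On the R channel (widest range): 205 ≈ 3 + (p/100)(255 − 3), so p ≈ 100×(205 − 3)/(255 − 3) = 20200/252 = 80.16.
p = 80 reproduces all three channels after rounding.

80%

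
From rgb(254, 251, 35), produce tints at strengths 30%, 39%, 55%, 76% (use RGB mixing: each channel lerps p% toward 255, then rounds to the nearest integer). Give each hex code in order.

#FEFC65, #FEFD79, #FFFD9C, #FFFECA

30%: (254→254, 251 + 1.2 = 252.2→252, 35 + 66 = 101→101) → #FEFC65
39%: (254→254, 251 + 1.56 = 252.56→253, 35 + 85.8 = 120.8→121) → #FEFD79
55%: (254 + 0.55 = 254.55→255, 251 + 2.2 = 253.2→253, 35 + 121 = 156→156) → #FFFD9C
76%: (254 + 0.76 = 254.76→255, 251 + 3.04 = 254.04→254, 35 + 167.2 = 202.2→202) → #FFFECA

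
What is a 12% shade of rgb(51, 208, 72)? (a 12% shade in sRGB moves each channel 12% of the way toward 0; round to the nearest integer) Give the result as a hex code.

Lerp each channel 12% toward 0:
  R: 51 − 6.12 = 44.88 → 45
  G: 208 + 0.12×(0−208) = 208 − 24.96 = 183.04 → 183
  B: 72 − 8.64 = 63.36 → 63
rgb(45, 183, 63) = #2db73f.

#2db73f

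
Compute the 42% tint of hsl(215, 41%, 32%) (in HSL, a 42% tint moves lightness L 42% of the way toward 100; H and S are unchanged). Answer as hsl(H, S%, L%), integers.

hsl(215, 41%, 61%)

L moves 42% from 32 toward 100: 32 + 28.56 = 60.56 → 61.
H and S are unchanged.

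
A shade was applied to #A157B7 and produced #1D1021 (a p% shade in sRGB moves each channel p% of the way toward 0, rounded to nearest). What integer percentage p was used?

#A157B7 is rgb(161, 87, 183); #1D1021 is rgb(29, 16, 33).
On the B channel (widest range): 33 ≈ 183 + (p/100)(0 − 183), so p ≈ 100×(33 − 183)/(0 − 183) = -15000/-183 = 81.97.
p = 82 reproduces all three channels after rounding.

82%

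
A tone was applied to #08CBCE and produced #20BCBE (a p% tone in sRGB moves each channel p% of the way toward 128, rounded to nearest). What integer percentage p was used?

#08CBCE is rgb(8, 203, 206); #20BCBE is rgb(32, 188, 190).
On the R channel (widest range): 32 ≈ 8 + (p/100)(128 − 8), so p ≈ 100×(32 − 8)/(128 − 8) = 2400/120 = 20.00.
p = 20 reproduces all three channels after rounding.

20%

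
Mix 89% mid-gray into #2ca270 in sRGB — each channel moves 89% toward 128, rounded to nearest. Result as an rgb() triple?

#2ca270 is rgb(44, 162, 112).
Per channel, c → c + 0.89(128 − c):
  R: 44 + 0.89×(128−44) = 44 + 74.76 = 118.76 → 119
  G: 162 + 0.89×(128−162) = 162 − 30.26 = 131.74 → 132
  B: 112 + 0.89×(128−112) = 112 + 14.24 = 126.24 → 126

rgb(119, 132, 126)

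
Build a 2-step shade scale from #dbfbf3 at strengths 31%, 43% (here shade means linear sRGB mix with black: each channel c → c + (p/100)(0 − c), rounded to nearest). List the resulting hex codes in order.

#97ada8, #7d8f8b

#dbfbf3 is rgb(219, 251, 243).
31%: (219 − 67.89 = 151.11→151, 251 − 77.81 = 173.19→173, 243 − 75.33 = 167.67→168) → #97ada8
43%: (219 − 94.17 = 124.83→125, 251 − 107.93 = 143.07→143, 243 − 104.49 = 138.51→139) → #7d8f8b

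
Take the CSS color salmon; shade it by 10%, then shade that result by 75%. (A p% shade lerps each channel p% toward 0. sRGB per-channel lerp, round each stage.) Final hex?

#381d1a

CSS salmon is rgb(250, 128, 114).
A 10% shade moves each channel 10% toward 0:
  R: 250 + 0.1×(0−250) = 250 − 25 = 225 → 225
  G: 128 + 0.1×(0−128) = 128 − 12.8 = 115.2 → 115
  B: 114 − 11.4 = 102.6 → 103
After the shade: rgb(225, 115, 103) = #e17367.
Lerp each channel 75% toward 0:
  R: 225 − 168.75 = 56.25 → 56
  G: 115 − 86.25 = 28.75 → 29
  B: 103 − 77.25 = 25.75 → 26
rgb(56, 29, 26) = #381d1a.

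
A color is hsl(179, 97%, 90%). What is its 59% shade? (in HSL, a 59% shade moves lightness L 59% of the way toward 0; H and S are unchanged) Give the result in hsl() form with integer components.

hsl(179, 97%, 37%)

L moves 59% from 90 toward 0: 90 − 53.1 = 36.9 → 37.
H and S are unchanged.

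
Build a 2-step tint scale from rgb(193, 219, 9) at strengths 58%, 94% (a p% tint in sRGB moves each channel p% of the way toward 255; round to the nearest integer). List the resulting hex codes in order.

58%: (193 + 35.96 = 228.96→229, 219 + 20.88 = 239.88→240, 9 + 142.68 = 151.68→152) → #e5f098
94%: (193 + 58.28 = 251.28→251, 219 + 33.84 = 252.84→253, 9 + 231.24 = 240.24→240) → #fbfdf0

#e5f098, #fbfdf0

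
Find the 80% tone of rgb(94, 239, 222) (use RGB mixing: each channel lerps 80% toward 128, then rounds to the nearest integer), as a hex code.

An 80% tone moves each channel 80% toward 128:
  R: 94 + 27.2 = 121.2 → 121
  G: 239 + 0.8×(128−239) = 239 − 88.8 = 150.2 → 150
  B: 222 + 0.8×(128−222) = 222 − 75.2 = 146.8 → 147
rgb(121, 150, 147) = #799693.

#799693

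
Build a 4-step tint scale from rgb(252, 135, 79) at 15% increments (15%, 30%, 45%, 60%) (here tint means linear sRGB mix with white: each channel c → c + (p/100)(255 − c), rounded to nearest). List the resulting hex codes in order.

15%: (252→252, 135 + 18 = 153→153, 79 + 26.4 = 105.4→105) → #FC9969
30%: (252 + 0.9 = 252.9→253, 135 + 36 = 171→171, 79 + 52.8 = 131.8→132) → #FDAB84
45%: (252 + 1.35 = 253.35→253, 135 + 54 = 189→189, 79 + 79.2 = 158.2→158) → #FDBD9E
60%: (252 + 1.8 = 253.8→254, 135 + 72 = 207→207, 79 + 105.6 = 184.6→185) → #FECFB9

#FC9969, #FDAB84, #FDBD9E, #FECFB9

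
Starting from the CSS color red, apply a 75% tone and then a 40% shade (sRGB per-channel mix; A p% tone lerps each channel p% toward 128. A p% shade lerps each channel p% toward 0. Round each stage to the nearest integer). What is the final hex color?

#603a3a

CSS red is rgb(255, 0, 0).
Lerp each channel 75% toward 128:
  R: 255 − 95.25 = 159.75 → 160
  G: 0 + 96 = 96 → 96
  B: 0 + 0.75×(128−0) = 0 + 96 = 96 → 96
After the tone: rgb(160, 96, 96) = #a06060.
Lerp each channel 40% toward 0:
  R: 160 − 64 = 96 → 96
  G: 96 + 0.4×(0−96) = 96 − 38.4 = 57.6 → 58
  B: 96 + 0.4×(0−96) = 96 − 38.4 = 57.6 → 58
rgb(96, 58, 58) = #603a3a.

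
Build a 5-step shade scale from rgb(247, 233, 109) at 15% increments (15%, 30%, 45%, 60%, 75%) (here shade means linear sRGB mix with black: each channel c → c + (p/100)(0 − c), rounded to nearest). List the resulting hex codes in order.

#d2c65d, #ada34c, #88803c, #635d2c, #3e3a1b

15%: (247 − 37.05 = 209.95→210, 233 − 34.95 = 198.05→198, 109 − 16.35 = 92.65→93) → #d2c65d
30%: (247 − 74.1 = 172.9→173, 233 − 69.9 = 163.1→163, 109 − 32.7 = 76.3→76) → #ada34c
45%: (247 − 111.15 = 135.85→136, 233 − 104.85 = 128.15→128, 109 − 49.05 = 59.95→60) → #88803c
60%: (247 − 148.2 = 98.8→99, 233 − 139.8 = 93.2→93, 109 − 65.4 = 43.6→44) → #635d2c
75%: (247 − 185.25 = 61.75→62, 233 − 174.75 = 58.25→58, 109 − 81.75 = 27.25→27) → #3e3a1b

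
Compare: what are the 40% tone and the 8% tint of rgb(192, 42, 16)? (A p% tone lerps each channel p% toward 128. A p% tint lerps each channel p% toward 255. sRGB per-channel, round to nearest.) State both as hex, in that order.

#A64C3D, #C53B23

40% tone:
  R: 192 − 25.6 = 166.4 → 166
  G: 42 + 0.4×(128−42) = 42 + 34.4 = 76.4 → 76
  B: 16 + 0.4×(128−16) = 16 + 44.8 = 60.8 → 61
  → #A64C3D
8% tint:
  R: 192 + 0.08×(255−192) = 192 + 5.04 = 197.04 → 197
  G: 42 + 0.08×(255−42) = 42 + 17.04 = 59.04 → 59
  B: 16 + 0.08×(255−16) = 16 + 19.12 = 35.12 → 35
  → #C53B23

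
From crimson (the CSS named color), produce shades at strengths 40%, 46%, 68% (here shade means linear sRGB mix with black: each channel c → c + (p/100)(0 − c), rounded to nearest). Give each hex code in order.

#840C24, #770B20, #460613

CSS crimson is rgb(220, 20, 60).
40%: (220 − 88 = 132→132, 20 − 8 = 12→12, 60 − 24 = 36→36) → #840C24
46%: (220 − 101.2 = 118.8→119, 20 − 9.2 = 10.8→11, 60 − 27.6 = 32.4→32) → #770B20
68%: (220 − 149.6 = 70.4→70, 20 − 13.6 = 6.4→6, 60 − 40.8 = 19.2→19) → #460613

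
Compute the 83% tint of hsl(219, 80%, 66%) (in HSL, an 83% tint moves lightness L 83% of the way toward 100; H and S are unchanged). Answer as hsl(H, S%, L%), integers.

L moves 83% from 66 toward 100: 66 + 28.22 = 94.22 → 94.
H and S are unchanged.

hsl(219, 80%, 94%)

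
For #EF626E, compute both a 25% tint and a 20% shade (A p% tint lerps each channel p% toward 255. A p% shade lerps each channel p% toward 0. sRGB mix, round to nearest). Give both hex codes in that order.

#F38992, #BF4E58

#EF626E is rgb(239, 98, 110).
25% tint:
  R: 239 + 4 = 243 → 243
  G: 98 + 39.25 = 137.25 → 137
  B: 110 + 36.25 = 146.25 → 146
  → #F38992
20% shade:
  R: 239 − 47.8 = 191.2 → 191
  G: 98 + 0.2×(0−98) = 98 − 19.6 = 78.4 → 78
  B: 110 + 0.2×(0−110) = 110 − 22 = 88 → 88
  → #BF4E58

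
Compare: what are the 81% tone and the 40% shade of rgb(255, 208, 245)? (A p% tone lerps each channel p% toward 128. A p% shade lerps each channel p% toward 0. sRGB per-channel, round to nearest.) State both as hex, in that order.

81% tone:
  R: 255 + 0.81×(128−255) = 255 − 102.87 = 152.13 → 152
  G: 208 + 0.81×(128−208) = 208 − 64.8 = 143.2 → 143
  B: 245 + 0.81×(128−245) = 245 − 94.77 = 150.23 → 150
  → #988F96
40% shade:
  R: 255 + 0.4×(0−255) = 255 − 102 = 153 → 153
  G: 208 + 0.4×(0−208) = 208 − 83.2 = 124.8 → 125
  B: 245 − 98 = 147 → 147
  → #997D93

#988F96, #997D93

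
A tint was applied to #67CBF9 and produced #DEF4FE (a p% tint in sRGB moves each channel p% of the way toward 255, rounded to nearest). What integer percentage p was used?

78%

#67CBF9 is rgb(103, 203, 249); #DEF4FE is rgb(222, 244, 254).
On the R channel (widest range): 222 ≈ 103 + (p/100)(255 − 103), so p ≈ 100×(222 − 103)/(255 − 103) = 11900/152 = 78.29.
p = 78 reproduces all three channels after rounding.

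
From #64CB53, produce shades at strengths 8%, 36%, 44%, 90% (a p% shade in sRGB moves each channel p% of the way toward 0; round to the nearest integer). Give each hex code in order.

#5CBB4C, #408235, #38722E, #0A1408

#64CB53 is rgb(100, 203, 83).
8%: (100 − 8 = 92→92, 203 − 16.24 = 186.76→187, 83 − 6.64 = 76.36→76) → #5CBB4C
36%: (100 − 36 = 64→64, 203 − 73.08 = 129.92→130, 83 − 29.88 = 53.12→53) → #408235
44%: (100 − 44 = 56→56, 203 − 89.32 = 113.68→114, 83 − 36.52 = 46.48→46) → #38722E
90%: (100 − 90 = 10→10, 203 − 182.7 = 20.3→20, 83 − 74.7 = 8.3→8) → #0A1408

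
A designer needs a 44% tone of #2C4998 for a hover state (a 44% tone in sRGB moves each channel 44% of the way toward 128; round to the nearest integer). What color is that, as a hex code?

#2C4998 is rgb(44, 73, 152).
A 44% tone moves each channel 44% toward 128:
  R: 44 + 0.44×(128−44) = 44 + 36.96 = 80.96 → 81
  G: 73 + 24.2 = 97.2 → 97
  B: 152 + 0.44×(128−152) = 152 − 10.56 = 141.44 → 141
rgb(81, 97, 141) = #51618D.

#51618D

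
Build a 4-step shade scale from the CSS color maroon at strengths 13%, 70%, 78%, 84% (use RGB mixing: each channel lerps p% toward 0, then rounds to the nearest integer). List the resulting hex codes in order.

#6F0000, #260000, #1C0000, #140000

CSS maroon is rgb(128, 0, 0).
13%: (128 − 16.64 = 111.36→111, 0→0, 0→0) → #6F0000
70%: (128 − 89.6 = 38.4→38, 0→0, 0→0) → #260000
78%: (128 − 99.84 = 28.16→28, 0→0, 0→0) → #1C0000
84%: (128 − 107.52 = 20.48→20, 0→0, 0→0) → #140000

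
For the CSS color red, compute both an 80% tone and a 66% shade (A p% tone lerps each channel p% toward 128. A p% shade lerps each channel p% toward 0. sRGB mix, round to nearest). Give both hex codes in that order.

#996666, #570000

CSS red is rgb(255, 0, 0).
80% tone:
  R: 255 + 0.8×(128−255) = 255 − 101.6 = 153.4 → 153
  G: 0 + 0.8×(128−0) = 0 + 102.4 = 102.4 → 102
  B: 0 + 102.4 = 102.4 → 102
  → #996666
66% shade:
  R: 255 + 0.66×(0−255) = 255 − 168.3 = 86.7 → 87
  G: 0 + 0 = 0 → 0
  B: 0 + 0 = 0 → 0
  → #570000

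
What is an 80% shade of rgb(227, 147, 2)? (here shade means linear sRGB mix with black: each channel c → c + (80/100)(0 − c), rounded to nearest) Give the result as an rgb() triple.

rgb(45, 29, 0)

Lerp each channel 80% toward 0:
  R: 227 − 181.6 = 45.4 → 45
  G: 147 + 0.8×(0−147) = 147 − 117.6 = 29.4 → 29
  B: 2 − 1.6 = 0.4 → 0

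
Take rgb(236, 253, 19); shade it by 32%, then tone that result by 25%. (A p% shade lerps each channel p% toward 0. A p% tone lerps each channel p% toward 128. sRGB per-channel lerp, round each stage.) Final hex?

#98A12A

Lerp each channel 32% toward 0:
  R: 236 − 75.52 = 160.48 → 160
  G: 253 + 0.32×(0−253) = 253 − 80.96 = 172.04 → 172
  B: 19 + 0.32×(0−19) = 19 − 6.08 = 12.92 → 13
After the shade: rgb(160, 172, 13) = #A0AC0D.
Lerp each channel 25% toward 128:
  R: 160 + 0.25×(128−160) = 160 − 8 = 152 → 152
  G: 172 − 11 = 161 → 161
  B: 13 + 0.25×(128−13) = 13 + 28.75 = 41.75 → 42
rgb(152, 161, 42) = #98A12A.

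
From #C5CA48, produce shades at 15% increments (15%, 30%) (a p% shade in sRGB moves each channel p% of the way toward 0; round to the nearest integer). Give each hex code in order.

#C5CA48 is rgb(197, 202, 72).
15%: (197 − 29.55 = 167.45→167, 202 − 30.3 = 171.7→172, 72 − 10.8 = 61.2→61) → #A7AC3D
30%: (197 − 59.1 = 137.9→138, 202 − 60.6 = 141.4→141, 72 − 21.6 = 50.4→50) → #8A8D32

#A7AC3D, #8A8D32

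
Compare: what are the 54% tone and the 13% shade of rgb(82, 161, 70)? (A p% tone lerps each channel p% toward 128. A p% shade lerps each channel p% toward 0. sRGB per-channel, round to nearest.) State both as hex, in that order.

54% tone:
  R: 82 + 24.84 = 106.84 → 107
  G: 161 − 17.82 = 143.18 → 143
  B: 70 + 31.32 = 101.32 → 101
  → #6B8F65
13% shade:
  R: 82 − 10.66 = 71.34 → 71
  G: 161 + 0.13×(0−161) = 161 − 20.93 = 140.07 → 140
  B: 70 + 0.13×(0−70) = 70 − 9.1 = 60.9 → 61
  → #478C3D

#6B8F65, #478C3D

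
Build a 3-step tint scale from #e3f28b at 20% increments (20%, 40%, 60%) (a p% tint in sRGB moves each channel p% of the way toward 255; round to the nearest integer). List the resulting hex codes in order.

#e3f28b is rgb(227, 242, 139).
20%: (227 + 5.6 = 232.6→233, 242 + 2.6 = 244.6→245, 139 + 23.2 = 162.2→162) → #e9f5a2
40%: (227 + 11.2 = 238.2→238, 242 + 5.2 = 247.2→247, 139 + 46.4 = 185.4→185) → #eef7b9
60%: (227 + 16.8 = 243.8→244, 242 + 7.8 = 249.8→250, 139 + 69.6 = 208.6→209) → #f4fad1

#e9f5a2, #eef7b9, #f4fad1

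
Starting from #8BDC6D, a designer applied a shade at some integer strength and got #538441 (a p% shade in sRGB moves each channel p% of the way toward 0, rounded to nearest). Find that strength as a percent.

40%

#8BDC6D is rgb(139, 220, 109); #538441 is rgb(83, 132, 65).
On the G channel (widest range): 132 ≈ 220 + (p/100)(0 − 220), so p ≈ 100×(132 − 220)/(0 − 220) = -8800/-220 = 40.00.
p = 40 reproduces all three channels after rounding.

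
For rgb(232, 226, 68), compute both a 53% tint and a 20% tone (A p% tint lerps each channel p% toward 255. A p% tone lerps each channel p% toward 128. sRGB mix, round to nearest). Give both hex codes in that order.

53% tint:
  R: 232 + 0.53×(255−232) = 232 + 12.19 = 244.19 → 244
  G: 226 + 0.53×(255−226) = 226 + 15.37 = 241.37 → 241
  B: 68 + 0.53×(255−68) = 68 + 99.11 = 167.11 → 167
  → #f4f1a7
20% tone:
  R: 232 + 0.2×(128−232) = 232 − 20.8 = 211.2 → 211
  G: 226 + 0.2×(128−226) = 226 − 19.6 = 206.4 → 206
  B: 68 + 0.2×(128−68) = 68 + 12 = 80 → 80
  → #d3ce50

#f4f1a7, #d3ce50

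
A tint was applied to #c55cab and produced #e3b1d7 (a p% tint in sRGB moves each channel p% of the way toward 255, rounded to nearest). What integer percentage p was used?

#c55cab is rgb(197, 92, 171); #e3b1d7 is rgb(227, 177, 215).
On the G channel (widest range): 177 ≈ 92 + (p/100)(255 − 92), so p ≈ 100×(177 − 92)/(255 − 92) = 8500/163 = 52.15.
p = 52 reproduces all three channels after rounding.

52%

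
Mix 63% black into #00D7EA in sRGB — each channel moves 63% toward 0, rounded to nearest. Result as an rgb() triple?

#00D7EA is rgb(0, 215, 234).
A 63% shade moves each channel 63% toward 0:
  R: 0 + 0 = 0 → 0
  G: 215 − 135.45 = 79.55 → 80
  B: 234 + 0.63×(0−234) = 234 − 147.42 = 86.58 → 87

rgb(0, 80, 87)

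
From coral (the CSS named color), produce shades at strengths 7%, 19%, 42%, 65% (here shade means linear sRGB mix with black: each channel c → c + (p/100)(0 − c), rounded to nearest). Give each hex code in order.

CSS coral is rgb(255, 127, 80).
7%: (255 − 17.85 = 237.15→237, 127 − 8.89 = 118.11→118, 80 − 5.6 = 74.4→74) → #ed764a
19%: (255 − 48.45 = 206.55→207, 127 − 24.13 = 102.87→103, 80 − 15.2 = 64.8→65) → #cf6741
42%: (255 − 107.1 = 147.9→148, 127 − 53.34 = 73.66→74, 80 − 33.6 = 46.4→46) → #944a2e
65%: (255 − 165.75 = 89.25→89, 127 − 82.55 = 44.45→44, 80 − 52 = 28→28) → #592c1c

#ed764a, #cf6741, #944a2e, #592c1c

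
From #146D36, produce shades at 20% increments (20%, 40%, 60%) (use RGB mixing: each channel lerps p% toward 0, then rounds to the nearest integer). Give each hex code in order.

#146D36 is rgb(20, 109, 54).
20%: (20 − 4 = 16→16, 109 − 21.8 = 87.2→87, 54 − 10.8 = 43.2→43) → #10572B
40%: (20 − 8 = 12→12, 109 − 43.6 = 65.4→65, 54 − 21.6 = 32.4→32) → #0C4120
60%: (20 − 12 = 8→8, 109 − 65.4 = 43.6→44, 54 − 32.4 = 21.6→22) → #082C16

#10572B, #0C4120, #082C16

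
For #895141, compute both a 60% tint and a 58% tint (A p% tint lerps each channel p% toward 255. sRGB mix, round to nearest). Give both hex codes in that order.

#895141 is rgb(137, 81, 65).
60% tint:
  R: 137 + 0.6×(255−137) = 137 + 70.8 = 207.8 → 208
  G: 81 + 0.6×(255−81) = 81 + 104.4 = 185.4 → 185
  B: 65 + 0.6×(255−65) = 65 + 114 = 179 → 179
  → #d0b9b3
58% tint:
  R: 137 + 68.44 = 205.44 → 205
  G: 81 + 100.92 = 181.92 → 182
  B: 65 + 110.2 = 175.2 → 175
  → #cdb6af

#d0b9b3, #cdb6af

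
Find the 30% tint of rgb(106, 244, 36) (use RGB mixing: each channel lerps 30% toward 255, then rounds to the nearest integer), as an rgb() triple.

A 30% tint moves each channel 30% toward 255:
  R: 106 + 44.7 = 150.7 → 151
  G: 244 + 0.3×(255−244) = 244 + 3.3 = 247.3 → 247
  B: 36 + 65.7 = 101.7 → 102

rgb(151, 247, 102)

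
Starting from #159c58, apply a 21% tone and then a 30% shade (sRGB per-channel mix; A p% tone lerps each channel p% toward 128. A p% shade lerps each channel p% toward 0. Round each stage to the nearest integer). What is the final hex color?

#159c58 is rgb(21, 156, 88).
Lerp each channel 21% toward 128:
  R: 21 + 22.47 = 43.47 → 43
  G: 156 + 0.21×(128−156) = 156 − 5.88 = 150.12 → 150
  B: 88 + 0.21×(128−88) = 88 + 8.4 = 96.4 → 96
After the tone: rgb(43, 150, 96) = #2b9660.
A 30% shade moves each channel 30% toward 0:
  R: 43 − 12.9 = 30.1 → 30
  G: 150 + 0.3×(0−150) = 150 − 45 = 105 → 105
  B: 96 + 0.3×(0−96) = 96 − 28.8 = 67.2 → 67
rgb(30, 105, 67) = #1e6943.

#1e6943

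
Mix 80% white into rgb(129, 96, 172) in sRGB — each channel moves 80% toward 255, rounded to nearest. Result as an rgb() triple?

rgb(230, 223, 238)

Lerp each channel 80% toward 255:
  R: 129 + 0.8×(255−129) = 129 + 100.8 = 229.8 → 230
  G: 96 + 0.8×(255−96) = 96 + 127.2 = 223.2 → 223
  B: 172 + 0.8×(255−172) = 172 + 66.4 = 238.4 → 238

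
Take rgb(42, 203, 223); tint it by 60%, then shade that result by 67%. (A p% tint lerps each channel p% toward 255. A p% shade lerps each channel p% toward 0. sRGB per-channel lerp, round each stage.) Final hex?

Lerp each channel 60% toward 255:
  R: 42 + 0.6×(255−42) = 42 + 127.8 = 169.8 → 170
  G: 203 + 31.2 = 234.2 → 234
  B: 223 + 19.2 = 242.2 → 242
After the tint: rgb(170, 234, 242) = #aaeaf2.
Per channel, c → c + 0.67(0 − c):
  R: 170 + 0.67×(0−170) = 170 − 113.9 = 56.1 → 56
  G: 234 + 0.67×(0−234) = 234 − 156.78 = 77.22 → 77
  B: 242 − 162.14 = 79.86 → 80
rgb(56, 77, 80) = #384d50.

#384d50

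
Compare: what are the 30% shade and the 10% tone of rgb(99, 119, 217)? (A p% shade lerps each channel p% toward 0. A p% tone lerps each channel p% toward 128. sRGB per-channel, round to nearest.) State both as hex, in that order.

#455398, #6678D0

30% shade:
  R: 99 + 0.3×(0−99) = 99 − 29.7 = 69.3 → 69
  G: 119 + 0.3×(0−119) = 119 − 35.7 = 83.3 → 83
  B: 217 + 0.3×(0−217) = 217 − 65.1 = 151.9 → 152
  → #455398
10% tone:
  R: 99 + 0.1×(128−99) = 99 + 2.9 = 101.9 → 102
  G: 119 + 0.1×(128−119) = 119 + 0.9 = 119.9 → 120
  B: 217 + 0.1×(128−217) = 217 − 8.9 = 208.1 → 208
  → #6678D0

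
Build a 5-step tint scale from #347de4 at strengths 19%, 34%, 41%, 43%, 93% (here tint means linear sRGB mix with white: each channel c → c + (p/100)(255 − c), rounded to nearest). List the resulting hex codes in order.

#5b96e9, #79a9ed, #87b2ef, #8bb5f0, #f1f6fd

#347de4 is rgb(52, 125, 228).
19%: (52 + 38.57 = 90.57→91, 125 + 24.7 = 149.7→150, 228 + 5.13 = 233.13→233) → #5b96e9
34%: (52 + 69.02 = 121.02→121, 125 + 44.2 = 169.2→169, 228 + 9.18 = 237.18→237) → #79a9ed
41%: (52 + 83.23 = 135.23→135, 125 + 53.3 = 178.3→178, 228 + 11.07 = 239.07→239) → #87b2ef
43%: (52 + 87.29 = 139.29→139, 125 + 55.9 = 180.9→181, 228 + 11.61 = 239.61→240) → #8bb5f0
93%: (52 + 188.79 = 240.79→241, 125 + 120.9 = 245.9→246, 228 + 25.11 = 253.11→253) → #f1f6fd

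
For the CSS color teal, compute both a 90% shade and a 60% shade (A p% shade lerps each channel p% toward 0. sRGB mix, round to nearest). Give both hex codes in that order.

CSS teal is rgb(0, 128, 128).
90% shade:
  R: 0 + 0.9×(0−0) = 0 + 0 = 0 → 0
  G: 128 − 115.2 = 12.8 → 13
  B: 128 − 115.2 = 12.8 → 13
  → #000D0D
60% shade:
  R: 0 + 0.6×(0−0) = 0 + 0 = 0 → 0
  G: 128 + 0.6×(0−128) = 128 − 76.8 = 51.2 → 51
  B: 128 − 76.8 = 51.2 → 51
  → #003333

#000D0D, #003333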